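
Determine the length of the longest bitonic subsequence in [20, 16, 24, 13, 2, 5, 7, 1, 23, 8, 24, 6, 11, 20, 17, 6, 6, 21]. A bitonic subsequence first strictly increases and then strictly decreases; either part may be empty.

Let inc[i] be the LIS ending at i and dec[i] the longest strictly decreasing subsequence starting at i. inc = [1, 1, 2, 1, 1, 2, 3, 1, 4, 4, 5, 3, 5, 6, 6, 3, 3, 7], dec = [5, 4, 5, 3, 2, 2, 2, 1, 4, 2, 4, 1, 2, 3, 2, 1, 1, 1].
max_i inc[i]+dec[i]−1 = 8, with one witness 2, 5, 7, 23, 24, 20, 17, 6.

8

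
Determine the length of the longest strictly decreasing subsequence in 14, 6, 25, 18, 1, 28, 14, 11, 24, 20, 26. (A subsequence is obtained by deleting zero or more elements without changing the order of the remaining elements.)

Let dp[i] be the longest decreasing subsequence ending at position i. Then dp = [1, 2, 1, 2, 3, 1, 3, 4, 2, 3, 2].
The maximum is 4; one witness is 25, 18, 14, 11 at positions 3,4,7,8.

4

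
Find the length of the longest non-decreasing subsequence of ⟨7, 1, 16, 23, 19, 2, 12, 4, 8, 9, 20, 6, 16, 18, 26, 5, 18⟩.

8

Let dp[i] be the longest non-decreasing subsequence ending at position i. Then dp = [1, 1, 2, 3, 3, 2, 3, 3, 4, 5, 6, 4, 6, 7, 8, 4, 8].
The maximum is 8; one witness is 1, 2, 4, 8, 9, 16, 18, 26 at positions 2,6,8,9,10,13,14,15.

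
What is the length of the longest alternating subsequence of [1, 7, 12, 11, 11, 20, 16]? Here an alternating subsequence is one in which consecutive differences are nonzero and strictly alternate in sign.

Track the best alternating length ending on an up-step vs a down-step at each position: up/down = 1/1, 2/1, 2/1, 2/3, 2/3, 4/1, 4/5.
The maximum over both is 5; one such subsequence is 1, 12, 11, 20, 16.

5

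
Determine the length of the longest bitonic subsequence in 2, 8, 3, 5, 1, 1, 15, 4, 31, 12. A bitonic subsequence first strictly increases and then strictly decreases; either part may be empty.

6

One longest bitonic subsequence is 2, 3, 5, 15, 31, 12 (positions 1,3,4,7,9,10): it rises to 31 then falls. Length 6 is optimal.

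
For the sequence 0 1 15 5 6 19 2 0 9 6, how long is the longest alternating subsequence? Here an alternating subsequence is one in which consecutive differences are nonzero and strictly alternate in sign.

Track the best alternating length ending on an up-step vs a down-step at each position: up/down = 1/1, 2/1, 2/1, 2/3, 4/3, 4/1, 2/5, 1/5, 6/5, 6/7.
The maximum over both is 7; one such subsequence is 0, 15, 5, 6, 2, 9, 6.

7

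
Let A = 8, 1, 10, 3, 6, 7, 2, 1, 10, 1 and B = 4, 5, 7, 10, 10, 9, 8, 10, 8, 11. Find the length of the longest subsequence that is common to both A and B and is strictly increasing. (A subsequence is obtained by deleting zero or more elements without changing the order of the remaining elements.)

A longest common strictly increasing subsequence is 7, 10 (length 2); it appears in order in both A and B, and no longer such subsequence exists.

2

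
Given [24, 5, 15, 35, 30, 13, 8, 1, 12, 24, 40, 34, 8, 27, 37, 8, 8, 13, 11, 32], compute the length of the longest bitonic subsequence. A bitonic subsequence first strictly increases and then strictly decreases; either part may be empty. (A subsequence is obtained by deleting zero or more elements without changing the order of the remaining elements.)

9

Let inc[i] be the LIS ending at i and dec[i] the longest strictly decreasing subsequence starting at i. inc = [1, 1, 2, 3, 3, 2, 2, 1, 3, 4, 5, 5, 2, 5, 6, 2, 2, 4, 3, 6], dec = [5, 2, 4, 5, 4, 3, 2, 1, 2, 3, 5, 4, 1, 3, 3, 1, 1, 2, 1, 1].
max_i inc[i]+dec[i]−1 = 9, with one witness 5, 8, 12, 24, 40, 34, 27, 13, 11.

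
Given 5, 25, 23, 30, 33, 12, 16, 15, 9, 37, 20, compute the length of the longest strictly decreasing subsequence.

Scanning left to right, the best length ending at each element is: 5→1, 25→1, 23→2, 30→1, 33→1, 12→3, 16→3, 15→4, 9→5, 37→1, 20→3.
So the longest decreasing subsequence has length 5, e.g. 25, 23, 16, 15, 9.

5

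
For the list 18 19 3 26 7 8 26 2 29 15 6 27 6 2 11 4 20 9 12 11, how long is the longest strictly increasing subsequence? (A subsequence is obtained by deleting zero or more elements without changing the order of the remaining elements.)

5

One longest increasing subsequence is 3, 7, 8, 26, 29 (positions 3,5,6,7,9), of length 5; no longer one exists.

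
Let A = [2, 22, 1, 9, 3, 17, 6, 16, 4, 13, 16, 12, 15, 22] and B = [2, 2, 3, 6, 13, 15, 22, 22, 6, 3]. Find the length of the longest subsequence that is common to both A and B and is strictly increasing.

For each value that appears in both, track the longest common increasing run ending there.
The best achievable length is 6; one witness is 2, 3, 6, 13, 15, 22 (A-positions 1,5,7,10,13,14, B-positions 1,3,4,5,6,7).

6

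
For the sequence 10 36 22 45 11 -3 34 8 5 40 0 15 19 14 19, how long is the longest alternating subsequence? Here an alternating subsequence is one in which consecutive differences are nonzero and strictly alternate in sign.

12

Track the best alternating length ending on an up-step vs a down-step at each position: up/down = 1/1, 2/1, 2/3, 4/1, 2/5, 1/5, 6/5, 6/7, 6/7, 8/5, 6/9, 10/9, 10/9, 10/11, 12/9.
The maximum over both is 12; one such subsequence is 10, 36, 22, 45, 11, 34, 8, 40, 0, 15, 14, 19.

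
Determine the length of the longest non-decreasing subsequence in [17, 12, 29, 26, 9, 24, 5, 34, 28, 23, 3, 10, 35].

4

One longest non-decreasing subsequence is 17, 29, 34, 35 (positions 1,3,8,13), of length 4; no longer one exists.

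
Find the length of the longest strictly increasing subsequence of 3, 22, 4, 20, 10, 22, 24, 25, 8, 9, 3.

6

Let dp[i] be the longest increasing subsequence ending at position i. Then dp = [1, 2, 2, 3, 3, 4, 5, 6, 3, 4, 1].
The maximum is 6; one witness is 3, 4, 20, 22, 24, 25 at positions 1,3,4,6,7,8.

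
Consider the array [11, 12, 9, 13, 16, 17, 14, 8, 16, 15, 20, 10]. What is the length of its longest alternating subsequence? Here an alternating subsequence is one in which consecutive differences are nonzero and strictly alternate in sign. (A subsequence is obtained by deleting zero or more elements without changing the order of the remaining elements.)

Track the best alternating length ending on an up-step vs a down-step at each position: up/down = 1/1, 2/1, 1/3, 4/1, 4/1, 4/1, 4/5, 1/5, 6/5, 6/7, 8/1, 6/9.
The maximum over both is 9; one such subsequence is 11, 12, 9, 16, 14, 16, 15, 20, 10.

9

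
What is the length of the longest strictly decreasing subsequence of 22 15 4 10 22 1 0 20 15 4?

5

Scanning left to right, the best length ending at each element is: 22→1, 15→2, 4→3, 10→3, 22→1, 1→4, 0→5, 20→2, 15→3, 4→4.
So the longest decreasing subsequence has length 5, e.g. 22, 15, 4, 1, 0.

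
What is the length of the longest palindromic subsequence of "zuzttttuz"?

One longest palindromic subsequence is zuttttuz (positions 1,2,4,5,6,7,8,9); it reads the same forward and backward, and the interval DP gives dp[1][9] = 8.

8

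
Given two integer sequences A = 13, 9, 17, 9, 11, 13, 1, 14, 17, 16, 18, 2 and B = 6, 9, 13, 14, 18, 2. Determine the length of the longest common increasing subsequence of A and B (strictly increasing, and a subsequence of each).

4

A longest common strictly increasing subsequence is 9, 13, 14, 18 (length 4); it appears in order in both A and B, and no longer such subsequence exists.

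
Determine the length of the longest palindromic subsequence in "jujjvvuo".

4

One longest palindromic subsequence is uvvu (positions 2,5,6,7); it reads the same forward and backward, and the interval DP gives dp[1][8] = 4.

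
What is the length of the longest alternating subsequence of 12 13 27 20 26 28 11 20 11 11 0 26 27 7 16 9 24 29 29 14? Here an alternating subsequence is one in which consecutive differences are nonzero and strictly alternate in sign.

13

Track the best alternating length ending on an up-step vs a down-step at each position: up/down = 1/1, 2/1, 2/1, 2/3, 4/3, 4/1, 1/5, 6/5, 1/7, 1/7, 1/7, 8/5, 8/5, 8/9, 10/9, 10/11, 12/9, 12/1, 12/1, 12/13.
The maximum over both is 13; one such subsequence is 12, 27, 20, 26, 11, 20, 11, 26, 7, 16, 9, 24, 14.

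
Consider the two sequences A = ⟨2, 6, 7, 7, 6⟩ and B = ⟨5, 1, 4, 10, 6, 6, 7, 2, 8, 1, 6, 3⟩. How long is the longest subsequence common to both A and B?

A longest common subsequence is 6, 7, 6 (length 3); the LCS DP confirms no longer common subsequence exists.

3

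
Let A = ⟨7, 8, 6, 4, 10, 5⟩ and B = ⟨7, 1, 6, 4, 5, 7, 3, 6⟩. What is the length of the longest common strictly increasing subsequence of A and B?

2

A longest common strictly increasing subsequence is 4, 5 (length 2); it appears in order in both A and B, and no longer such subsequence exists.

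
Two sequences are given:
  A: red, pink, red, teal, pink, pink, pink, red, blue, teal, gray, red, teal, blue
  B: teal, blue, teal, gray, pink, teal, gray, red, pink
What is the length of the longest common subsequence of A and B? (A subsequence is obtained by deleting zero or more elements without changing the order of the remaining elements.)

Backtracking the LCS table gives one alignment: teal (A4,B3) → pink (A7,B5) → teal (A10,B6) → gray (A11,B7) → red (A12,B8).
So the longest common subsequence has length 5.

5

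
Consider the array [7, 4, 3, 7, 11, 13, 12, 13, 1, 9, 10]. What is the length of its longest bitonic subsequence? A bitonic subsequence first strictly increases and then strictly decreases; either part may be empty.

6

One longest bitonic subsequence is 4, 7, 11, 13, 12, 10 (positions 2,4,5,6,7,11): it rises to 13 then falls. Length 6 is optimal.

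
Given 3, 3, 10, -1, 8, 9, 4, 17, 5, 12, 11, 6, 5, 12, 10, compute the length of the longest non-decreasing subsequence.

6

One longest non-decreasing subsequence is 3, 3, 8, 9, 12, 12 (positions 1,2,5,6,10,14), of length 6; no longer one exists.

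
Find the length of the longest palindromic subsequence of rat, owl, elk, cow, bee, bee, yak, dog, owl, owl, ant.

4

One longest palindromic subsequence is owl bee bee owl (positions 2,5,6,10); it reads the same forward and backward, and the interval DP gives dp[1][11] = 4.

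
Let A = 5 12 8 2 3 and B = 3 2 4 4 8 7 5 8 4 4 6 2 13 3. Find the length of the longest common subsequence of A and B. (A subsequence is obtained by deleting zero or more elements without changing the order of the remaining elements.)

Backtracking the LCS table gives one alignment: 5 (A1,B7) → 8 (A3,B8) → 2 (A4,B12) → 3 (A5,B14).
So the longest common subsequence has length 4.

4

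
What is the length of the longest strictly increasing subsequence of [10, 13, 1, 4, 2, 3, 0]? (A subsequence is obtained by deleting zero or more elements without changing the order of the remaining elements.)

3

Let dp[i] be the longest increasing subsequence ending at position i. Then dp = [1, 2, 1, 2, 2, 3, 1].
The maximum is 3; one witness is 1, 2, 3 at positions 3,5,6.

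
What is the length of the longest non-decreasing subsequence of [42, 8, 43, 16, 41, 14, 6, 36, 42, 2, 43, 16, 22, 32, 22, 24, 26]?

7

One longest non-decreasing subsequence is 8, 16, 16, 22, 22, 24, 26 (positions 2,4,12,13,15,16,17), of length 7; no longer one exists.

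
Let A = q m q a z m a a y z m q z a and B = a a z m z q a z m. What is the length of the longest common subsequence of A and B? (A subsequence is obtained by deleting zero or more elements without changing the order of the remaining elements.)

Backtracking the LCS table gives one alignment: a (A4,B2) → z (A5,B3) → m (A6,B4) → a (A8,B7) → z (A10,B8) → m (A11,B9).
So the longest common subsequence has length 6.

6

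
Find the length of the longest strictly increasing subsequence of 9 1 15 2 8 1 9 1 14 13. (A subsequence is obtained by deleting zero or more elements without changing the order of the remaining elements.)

5

Let dp[i] be the longest increasing subsequence ending at position i. Then dp = [1, 1, 2, 2, 3, 1, 4, 1, 5, 5].
The maximum is 5; one witness is 1, 2, 8, 9, 14 at positions 2,4,5,7,9.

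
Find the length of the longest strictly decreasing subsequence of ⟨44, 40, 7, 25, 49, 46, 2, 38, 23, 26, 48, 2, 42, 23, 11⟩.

6

One longest decreasing subsequence is 44, 40, 38, 26, 23, 11 (positions 1,2,8,10,14,15), of length 6; no longer one exists.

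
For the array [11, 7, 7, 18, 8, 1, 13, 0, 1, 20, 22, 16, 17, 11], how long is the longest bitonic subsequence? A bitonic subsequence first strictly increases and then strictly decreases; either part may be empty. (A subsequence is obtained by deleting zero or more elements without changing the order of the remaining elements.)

7

One longest bitonic subsequence is 7, 8, 13, 20, 22, 17, 11 (positions 2,5,7,10,11,13,14): it rises to 22 then falls. Length 7 is optimal.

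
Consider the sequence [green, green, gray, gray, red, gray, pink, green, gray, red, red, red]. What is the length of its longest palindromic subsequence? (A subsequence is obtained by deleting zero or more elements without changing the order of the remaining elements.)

Using dp[i][j] = 2 + dp[i+1][j−1] if the ends match, else max(dp[i+1][j], dp[i][j−1]):
dp[1][12] = 5. A witness is red gray green gray red at positions 5,6,8,9,12.

5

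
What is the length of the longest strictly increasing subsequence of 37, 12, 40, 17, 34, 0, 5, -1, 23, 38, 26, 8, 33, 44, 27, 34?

One longest increasing subsequence is 12, 17, 23, 26, 33, 44 (positions 2,4,9,11,13,14), of length 6; no longer one exists.

6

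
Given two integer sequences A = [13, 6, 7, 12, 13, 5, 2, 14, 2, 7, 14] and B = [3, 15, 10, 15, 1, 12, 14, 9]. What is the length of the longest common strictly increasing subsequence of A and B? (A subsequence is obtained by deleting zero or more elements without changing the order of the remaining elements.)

For each value that appears in both, track the longest common increasing run ending there.
The best achievable length is 2; one witness is 12, 14 (A-positions 4,8, B-positions 6,7).

2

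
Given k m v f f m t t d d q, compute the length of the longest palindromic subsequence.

4

One longest palindromic subsequence is mffm (positions 2,4,5,6); it reads the same forward and backward, and the interval DP gives dp[1][11] = 4.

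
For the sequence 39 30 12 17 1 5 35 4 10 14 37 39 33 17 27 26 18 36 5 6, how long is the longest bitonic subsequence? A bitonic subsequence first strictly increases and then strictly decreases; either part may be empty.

11

One longest bitonic subsequence is 1, 5, 10, 14, 37, 39, 33, 27, 26, 18, 6 (positions 5,6,9,10,11,12,13,15,16,17,20): it rises to 39 then falls. Length 11 is optimal.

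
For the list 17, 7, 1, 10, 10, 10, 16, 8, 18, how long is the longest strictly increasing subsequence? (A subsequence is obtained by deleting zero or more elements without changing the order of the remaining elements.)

4

Let dp[i] be the longest increasing subsequence ending at position i. Then dp = [1, 1, 1, 2, 2, 2, 3, 2, 4].
The maximum is 4; one witness is 7, 10, 16, 18 at positions 2,4,7,9.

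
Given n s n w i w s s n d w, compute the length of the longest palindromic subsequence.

7

One longest palindromic subsequence is nswiwsn (positions 1,2,4,5,6,8,9); it reads the same forward and backward, and the interval DP gives dp[1][11] = 7.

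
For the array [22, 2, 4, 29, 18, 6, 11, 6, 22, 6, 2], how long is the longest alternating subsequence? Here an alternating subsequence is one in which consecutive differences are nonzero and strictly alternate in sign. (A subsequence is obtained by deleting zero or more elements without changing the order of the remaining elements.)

8

Track the best alternating length ending on an up-step vs a down-step at each position: up/down = 1/1, 1/2, 3/2, 3/1, 3/4, 3/4, 5/4, 3/6, 7/4, 3/8, 1/8.
The maximum over both is 8; one such subsequence is 22, 2, 29, 6, 11, 6, 22, 6.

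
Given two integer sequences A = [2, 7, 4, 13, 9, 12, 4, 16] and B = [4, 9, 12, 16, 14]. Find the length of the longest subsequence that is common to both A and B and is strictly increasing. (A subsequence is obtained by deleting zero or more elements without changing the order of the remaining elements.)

A longest common strictly increasing subsequence is 4, 9, 12, 16 (length 4); it appears in order in both A and B, and no longer such subsequence exists.

4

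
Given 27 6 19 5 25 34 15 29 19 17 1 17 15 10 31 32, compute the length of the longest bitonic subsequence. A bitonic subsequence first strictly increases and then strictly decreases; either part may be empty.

9

One longest bitonic subsequence is 6, 19, 25, 34, 29, 19, 17, 15, 10 (positions 2,3,5,6,8,9,12,13,14): it rises to 34 then falls. Length 9 is optimal.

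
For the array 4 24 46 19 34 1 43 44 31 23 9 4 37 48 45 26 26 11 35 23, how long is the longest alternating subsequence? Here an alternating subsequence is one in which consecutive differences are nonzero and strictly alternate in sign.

Track the best alternating length ending on an up-step vs a down-step at each position: up/down = 1/1, 2/1, 2/1, 2/3, 4/3, 1/5, 6/3, 6/3, 6/7, 6/7, 6/7, 6/7, 8/7, 8/1, 8/9, 8/9, 8/9, 8/9, 10/9, 10/11.
The maximum over both is 11; one such subsequence is 4, 24, 19, 34, 1, 43, 31, 37, 26, 35, 23.

11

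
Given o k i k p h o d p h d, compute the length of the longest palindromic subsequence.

Using dp[i][j] = 2 + dp[i+1][j−1] if the ends match, else max(dp[i+1][j], dp[i][j−1]):
dp[1][11] = 5. A witness is okiko at positions 1,2,3,4,7.

5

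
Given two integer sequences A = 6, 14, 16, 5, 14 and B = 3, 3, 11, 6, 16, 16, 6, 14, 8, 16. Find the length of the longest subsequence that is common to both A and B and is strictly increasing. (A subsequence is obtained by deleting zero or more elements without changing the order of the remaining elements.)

3

A longest common strictly increasing subsequence is 6, 14, 16 (length 3); it appears in order in both A and B, and no longer such subsequence exists.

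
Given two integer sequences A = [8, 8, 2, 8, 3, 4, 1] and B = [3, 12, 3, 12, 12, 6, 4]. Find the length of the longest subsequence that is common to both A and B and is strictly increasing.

2

A longest common strictly increasing subsequence is 3, 4 (length 2); it appears in order in both A and B, and no longer such subsequence exists.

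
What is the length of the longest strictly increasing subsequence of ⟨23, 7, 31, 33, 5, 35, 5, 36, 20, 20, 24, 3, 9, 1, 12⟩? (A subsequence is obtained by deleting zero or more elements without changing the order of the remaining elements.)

5

Scanning left to right, the best length ending at each element is: 23→1, 7→1, 31→2, 33→3, 5→1, 35→4, 5→1, 36→5, 20→2, 20→2, 24→3, 3→1, 9→2, 1→1, 12→3.
So the longest increasing subsequence has length 5, e.g. 23, 31, 33, 35, 36.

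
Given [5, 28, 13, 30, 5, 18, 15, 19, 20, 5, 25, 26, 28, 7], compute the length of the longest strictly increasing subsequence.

Let dp[i] be the longest increasing subsequence ending at position i. Then dp = [1, 2, 2, 3, 1, 3, 3, 4, 5, 1, 6, 7, 8, 2].
The maximum is 8; one witness is 5, 13, 18, 19, 20, 25, 26, 28 at positions 1,3,6,8,9,11,12,13.

8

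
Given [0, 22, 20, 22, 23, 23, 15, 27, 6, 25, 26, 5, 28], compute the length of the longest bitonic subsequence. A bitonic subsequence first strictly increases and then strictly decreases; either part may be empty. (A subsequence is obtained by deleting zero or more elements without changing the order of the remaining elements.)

7

One longest bitonic subsequence is 0, 20, 22, 23, 15, 6, 5 (positions 1,3,4,5,7,9,12): it rises to 23 then falls. Length 7 is optimal.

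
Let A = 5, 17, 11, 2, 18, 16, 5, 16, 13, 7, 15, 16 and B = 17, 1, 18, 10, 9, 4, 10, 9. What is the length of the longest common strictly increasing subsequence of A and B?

For each value that appears in both, track the longest common increasing run ending there.
The best achievable length is 2; one witness is 17, 18 (A-positions 2,5, B-positions 1,3).

2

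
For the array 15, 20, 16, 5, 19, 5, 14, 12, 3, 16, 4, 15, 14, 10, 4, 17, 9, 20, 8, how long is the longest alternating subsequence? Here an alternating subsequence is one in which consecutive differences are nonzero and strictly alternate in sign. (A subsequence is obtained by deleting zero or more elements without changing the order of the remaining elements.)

Track the best alternating length ending on an up-step vs a down-step at each position: up/down = 1/1, 2/1, 2/3, 1/3, 4/3, 1/5, 6/5, 6/7, 1/7, 8/5, 8/9, 10/9, 10/11, 10/11, 8/11, 12/5, 12/13, 14/1, 12/15.
The maximum over both is 15; one such subsequence is 15, 20, 16, 19, 5, 14, 12, 16, 4, 15, 14, 17, 9, 20, 8.

15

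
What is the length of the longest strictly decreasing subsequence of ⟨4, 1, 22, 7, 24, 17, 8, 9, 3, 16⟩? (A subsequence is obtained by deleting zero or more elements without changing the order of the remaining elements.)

Let dp[i] be the longest decreasing subsequence ending at position i. Then dp = [1, 2, 1, 2, 1, 2, 3, 3, 4, 3].
The maximum is 4; one witness is 22, 17, 8, 3 at positions 3,6,7,9.

4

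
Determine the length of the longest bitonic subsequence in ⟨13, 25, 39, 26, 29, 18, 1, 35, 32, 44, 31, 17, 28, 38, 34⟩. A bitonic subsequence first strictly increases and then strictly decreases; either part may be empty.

One longest bitonic subsequence is 13, 25, 26, 29, 35, 32, 31, 28 (positions 1,2,4,5,8,9,11,13): it rises to 35 then falls. Length 8 is optimal.

8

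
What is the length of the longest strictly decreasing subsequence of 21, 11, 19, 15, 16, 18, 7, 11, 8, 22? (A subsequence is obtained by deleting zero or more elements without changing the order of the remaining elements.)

5

Let dp[i] be the longest decreasing subsequence ending at position i. Then dp = [1, 2, 2, 3, 3, 3, 4, 4, 5, 1].
The maximum is 5; one witness is 21, 19, 15, 11, 8 at positions 1,3,4,8,9.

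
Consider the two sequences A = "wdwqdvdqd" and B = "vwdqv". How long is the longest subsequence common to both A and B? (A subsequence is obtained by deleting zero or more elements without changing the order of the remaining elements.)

Backtracking the LCS table gives one alignment: w (A1,B2) → d (A2,B3) → q (A4,B4) → v (A6,B5).
So the longest common subsequence has length 4.

4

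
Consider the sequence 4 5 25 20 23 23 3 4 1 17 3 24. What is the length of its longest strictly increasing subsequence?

5

Scanning left to right, the best length ending at each element is: 4→1, 5→2, 25→3, 20→3, 23→4, 23→4, 3→1, 4→2, 1→1, 17→3, 3→2, 24→5.
So the longest increasing subsequence has length 5, e.g. 4, 5, 20, 23, 24.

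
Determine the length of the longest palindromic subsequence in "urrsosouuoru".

One longest palindromic subsequence is urouuoru (positions 1,2,5,8,9,10,11,12); it reads the same forward and backward, and the interval DP gives dp[1][12] = 8.

8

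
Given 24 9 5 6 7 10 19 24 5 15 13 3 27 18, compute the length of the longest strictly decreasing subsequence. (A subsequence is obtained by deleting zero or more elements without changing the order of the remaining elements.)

One longest decreasing subsequence is 24, 9, 6, 5, 3 (positions 1,2,4,9,12), of length 5; no longer one exists.

5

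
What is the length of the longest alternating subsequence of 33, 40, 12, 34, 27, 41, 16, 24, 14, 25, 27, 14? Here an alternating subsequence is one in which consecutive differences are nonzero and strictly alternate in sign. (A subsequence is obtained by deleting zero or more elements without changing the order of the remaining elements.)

11

A longest alternating subsequence is 33, 40, 12, 34, 27, 41, 16, 24, 14, 25, 14 (positions 1,2,3,4,5,6,7,8,9,10,12); its 10 consecutive differences strictly alternate in sign, and length 11 is optimal.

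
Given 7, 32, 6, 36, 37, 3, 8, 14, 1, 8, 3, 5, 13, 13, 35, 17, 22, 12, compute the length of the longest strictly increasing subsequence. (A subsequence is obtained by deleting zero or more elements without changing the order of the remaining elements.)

Let dp[i] be the longest increasing subsequence ending at position i. Then dp = [1, 2, 1, 3, 4, 1, 2, 3, 1, 2, 2, 3, 4, 4, 5, 5, 6, 4].
The maximum is 6; one witness is 1, 3, 5, 13, 17, 22 at positions 9,11,12,13,16,17.

6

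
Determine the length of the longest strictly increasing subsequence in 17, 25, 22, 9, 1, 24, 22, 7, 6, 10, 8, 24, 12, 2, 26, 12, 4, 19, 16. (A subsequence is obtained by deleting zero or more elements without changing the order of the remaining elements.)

5

Scanning left to right, the best length ending at each element is: 17→1, 25→2, 22→2, 9→1, 1→1, 24→3, 22→2, 7→2, 6→2, 10→3, 8→3, 24→4, 12→4, 2→2, 26→5, 12→4, 4→3, 19→5, 16→5.
So the longest increasing subsequence has length 5, e.g. 1, 7, 10, 24, 26.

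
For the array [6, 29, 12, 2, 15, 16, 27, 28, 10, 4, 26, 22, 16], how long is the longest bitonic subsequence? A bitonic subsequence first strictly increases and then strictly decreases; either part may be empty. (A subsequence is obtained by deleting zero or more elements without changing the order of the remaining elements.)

9

Let inc[i] be the LIS ending at i and dec[i] the longest strictly decreasing subsequence starting at i. inc = [1, 2, 2, 1, 3, 4, 5, 6, 2, 2, 5, 5, 4], dec = [2, 5, 3, 1, 3, 3, 4, 4, 2, 1, 3, 2, 1].
max_i inc[i]+dec[i]−1 = 9, with one witness 6, 12, 15, 16, 27, 28, 26, 22, 16.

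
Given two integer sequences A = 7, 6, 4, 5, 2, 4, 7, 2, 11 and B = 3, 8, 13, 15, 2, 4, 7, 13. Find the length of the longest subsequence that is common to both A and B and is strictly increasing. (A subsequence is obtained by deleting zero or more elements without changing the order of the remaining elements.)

3

For each value that appears in both, track the longest common increasing run ending there.
The best achievable length is 3; one witness is 2, 4, 7 (A-positions 5,6,7, B-positions 5,6,7).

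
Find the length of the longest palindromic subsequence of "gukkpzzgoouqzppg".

8

Using dp[i][j] = 2 + dp[i+1][j−1] if the ends match, else max(dp[i+1][j], dp[i][j−1]):
dp[1][16] = 8. A witness is gpzoozpg at positions 1,5,7,9,10,13,15,16.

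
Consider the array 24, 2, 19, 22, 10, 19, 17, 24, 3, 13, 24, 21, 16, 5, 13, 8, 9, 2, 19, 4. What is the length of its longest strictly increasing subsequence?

Scanning left to right, the best length ending at each element is: 24→1, 2→1, 19→2, 22→3, 10→2, 19→3, 17→3, 24→4, 3→2, 13→3, 24→4, 21→4, 16→4, 5→3, 13→4, 8→4, 9→5, 2→1, 19→6, 4→3.
So the longest increasing subsequence has length 6, e.g. 2, 3, 5, 8, 9, 19.

6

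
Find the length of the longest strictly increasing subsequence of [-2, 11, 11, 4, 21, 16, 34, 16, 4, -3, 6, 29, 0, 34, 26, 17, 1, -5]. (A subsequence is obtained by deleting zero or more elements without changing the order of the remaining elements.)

Let dp[i] be the longest increasing subsequence ending at position i. Then dp = [1, 2, 2, 2, 3, 3, 4, 3, 2, 1, 3, 4, 2, 5, 4, 4, 3, 1].
The maximum is 5; one witness is -2, 11, 21, 29, 34 at positions 1,2,5,12,14.

5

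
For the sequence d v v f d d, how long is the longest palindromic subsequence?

4

One longest palindromic subsequence is dvvd (positions 1,2,3,6); it reads the same forward and backward, and the interval DP gives dp[1][6] = 4.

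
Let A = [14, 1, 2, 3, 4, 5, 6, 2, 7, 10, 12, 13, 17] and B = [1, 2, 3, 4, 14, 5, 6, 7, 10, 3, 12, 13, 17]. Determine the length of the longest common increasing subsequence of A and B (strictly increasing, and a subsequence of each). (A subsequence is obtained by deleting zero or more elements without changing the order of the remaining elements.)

For each value that appears in both, track the longest common increasing run ending there.
The best achievable length is 11; one witness is 1, 2, 3, 4, 5, 6, 7, 10, 12, 13, 17 (A-positions 2,3,4,5,6,7,9,10,11,12,13, B-positions 1,2,3,4,6,7,8,9,11,12,13).

11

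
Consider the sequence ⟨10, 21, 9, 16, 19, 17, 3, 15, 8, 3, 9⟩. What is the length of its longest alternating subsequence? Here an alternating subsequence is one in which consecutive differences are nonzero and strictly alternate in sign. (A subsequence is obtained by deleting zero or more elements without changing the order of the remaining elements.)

8

Track the best alternating length ending on an up-step vs a down-step at each position: up/down = 1/1, 2/1, 1/3, 4/3, 4/3, 4/5, 1/5, 6/5, 6/7, 1/7, 8/7.
The maximum over both is 8; one such subsequence is 10, 21, 9, 16, 3, 15, 8, 9.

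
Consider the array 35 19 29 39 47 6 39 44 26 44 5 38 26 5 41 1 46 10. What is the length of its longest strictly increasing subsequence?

One longest increasing subsequence is 19, 29, 39, 44, 46 (positions 2,3,4,8,17), of length 5; no longer one exists.

5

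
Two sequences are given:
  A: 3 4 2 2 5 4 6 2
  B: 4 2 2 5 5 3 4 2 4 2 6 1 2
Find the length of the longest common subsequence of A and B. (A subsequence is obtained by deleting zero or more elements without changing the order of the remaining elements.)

Backtracking the LCS table gives one alignment: 4 (A2,B1) → 2 (A3,B2) → 2 (A4,B3) → 5 (A5,B5) → 4 (A6,B9) → 6 (A7,B11) → 2 (A8,B13).
So the longest common subsequence has length 7.

7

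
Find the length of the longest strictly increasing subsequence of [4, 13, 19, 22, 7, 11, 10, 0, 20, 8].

Let dp[i] be the longest increasing subsequence ending at position i. Then dp = [1, 2, 3, 4, 2, 3, 3, 1, 4, 3].
The maximum is 4; one witness is 4, 13, 19, 22 at positions 1,2,3,4.

4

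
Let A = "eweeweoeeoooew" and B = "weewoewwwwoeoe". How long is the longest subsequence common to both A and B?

A longest common subsequence is weeweoeoe (length 9); the LCS DP confirms no longer common subsequence exists.

9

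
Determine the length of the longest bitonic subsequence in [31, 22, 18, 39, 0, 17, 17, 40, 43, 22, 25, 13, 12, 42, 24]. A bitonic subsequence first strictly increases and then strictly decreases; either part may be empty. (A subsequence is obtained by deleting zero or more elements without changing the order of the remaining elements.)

7

Let inc[i] be the LIS ending at i and dec[i] the longest strictly decreasing subsequence starting at i. inc = [1, 1, 1, 2, 1, 2, 2, 3, 4, 3, 4, 2, 2, 5, 4], dec = [6, 5, 4, 4, 1, 3, 3, 4, 4, 3, 3, 2, 1, 2, 1].
max_i inc[i]+dec[i]−1 = 7, with one witness 31, 39, 40, 43, 25, 13, 12.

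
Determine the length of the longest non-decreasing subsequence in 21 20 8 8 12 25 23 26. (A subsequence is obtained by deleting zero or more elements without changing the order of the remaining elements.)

One longest non-decreasing subsequence is 8, 8, 12, 25, 26 (positions 3,4,5,6,8), of length 5; no longer one exists.

5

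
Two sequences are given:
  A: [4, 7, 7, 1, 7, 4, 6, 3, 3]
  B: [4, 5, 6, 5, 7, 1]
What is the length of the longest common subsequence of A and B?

3

Backtracking the LCS table gives one alignment: 4 (A1,B1) → 7 (A3,B5) → 1 (A4,B6).
So the longest common subsequence has length 3.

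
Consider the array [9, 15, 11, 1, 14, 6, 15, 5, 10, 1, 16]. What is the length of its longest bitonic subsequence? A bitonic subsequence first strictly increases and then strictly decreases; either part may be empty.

6

Let inc[i] be the LIS ending at i and dec[i] the longest strictly decreasing subsequence starting at i. inc = [1, 2, 2, 1, 3, 2, 4, 2, 3, 1, 5], dec = [4, 5, 4, 1, 4, 3, 3, 2, 2, 1, 1].
max_i inc[i]+dec[i]−1 = 6, with one witness 9, 15, 14, 6, 5, 1.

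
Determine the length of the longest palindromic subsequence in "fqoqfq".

One longest palindromic subsequence is fqoqf (positions 1,2,3,4,5); it reads the same forward and backward, and the interval DP gives dp[1][6] = 5.

5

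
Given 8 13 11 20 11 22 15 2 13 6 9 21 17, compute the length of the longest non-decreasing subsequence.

5

Scanning left to right, the best length ending at each element is: 8→1, 13→2, 11→2, 20→3, 11→3, 22→4, 15→4, 2→1, 13→4, 6→2, 9→3, 21→5, 17→5.
So the longest non-decreasing subsequence has length 5, e.g. 8, 11, 11, 15, 21.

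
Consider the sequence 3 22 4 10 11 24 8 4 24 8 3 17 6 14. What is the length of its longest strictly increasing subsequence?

Scanning left to right, the best length ending at each element is: 3→1, 22→2, 4→2, 10→3, 11→4, 24→5, 8→3, 4→2, 24→5, 8→3, 3→1, 17→5, 6→3, 14→5.
So the longest increasing subsequence has length 5, e.g. 3, 4, 10, 11, 24.

5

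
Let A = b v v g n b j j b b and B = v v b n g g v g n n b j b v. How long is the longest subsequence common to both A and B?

7

Backtracking the LCS table gives one alignment: b (A1,B3) → v (A3,B7) → g (A4,B8) → n (A5,B10) → b (A6,B11) → j (A8,B12) → b (A9,B13).
So the longest common subsequence has length 7.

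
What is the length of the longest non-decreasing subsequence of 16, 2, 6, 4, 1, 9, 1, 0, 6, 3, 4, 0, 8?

5

Let dp[i] be the longest non-decreasing subsequence ending at position i. Then dp = [1, 1, 2, 2, 1, 3, 2, 1, 3, 3, 4, 2, 5].
The maximum is 5; one witness is 1, 1, 3, 4, 8 at positions 5,7,10,11,13.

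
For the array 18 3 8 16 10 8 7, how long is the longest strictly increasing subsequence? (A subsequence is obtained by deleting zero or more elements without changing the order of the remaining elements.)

3

Let dp[i] be the longest increasing subsequence ending at position i. Then dp = [1, 1, 2, 3, 3, 2, 2].
The maximum is 3; one witness is 3, 8, 16 at positions 2,3,4.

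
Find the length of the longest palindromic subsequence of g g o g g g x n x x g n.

One longest palindromic subsequence is gggggg (positions 1,2,4,5,6,11); it reads the same forward and backward, and the interval DP gives dp[1][12] = 6.

6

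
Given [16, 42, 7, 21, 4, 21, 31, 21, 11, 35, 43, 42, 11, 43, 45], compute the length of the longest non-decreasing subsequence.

Scanning left to right, the best length ending at each element is: 16→1, 42→2, 7→1, 21→2, 4→1, 21→3, 31→4, 21→4, 11→2, 35→5, 43→6, 42→6, 11→3, 43→7, 45→8.
So the longest non-decreasing subsequence has length 8, e.g. 16, 21, 21, 31, 35, 43, 43, 45.

8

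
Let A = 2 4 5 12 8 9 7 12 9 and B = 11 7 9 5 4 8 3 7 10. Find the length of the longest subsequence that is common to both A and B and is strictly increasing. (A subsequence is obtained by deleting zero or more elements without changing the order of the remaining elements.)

For each value that appears in both, track the longest common increasing run ending there.
The best achievable length is 2; one witness is 7, 9 (A-positions 7,9, B-positions 2,3).

2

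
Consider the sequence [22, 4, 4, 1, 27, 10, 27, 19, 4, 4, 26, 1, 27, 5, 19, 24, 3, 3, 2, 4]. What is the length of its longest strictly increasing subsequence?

5

Scanning left to right, the best length ending at each element is: 22→1, 4→1, 4→1, 1→1, 27→2, 10→2, 27→3, 19→3, 4→2, 4→2, 26→4, 1→1, 27→5, 5→3, 19→4, 24→5, 3→2, 3→2, 2→2, 4→3.
So the longest increasing subsequence has length 5, e.g. 4, 10, 19, 26, 27.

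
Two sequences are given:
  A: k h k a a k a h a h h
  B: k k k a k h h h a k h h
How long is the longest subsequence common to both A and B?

A longest common subsequence is kkakhahh (length 8); the LCS DP confirms no longer common subsequence exists.

8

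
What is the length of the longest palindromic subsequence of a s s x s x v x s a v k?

One longest palindromic subsequence is asxvxsa (positions 1,2,4,7,8,9,10); it reads the same forward and backward, and the interval DP gives dp[1][12] = 7.

7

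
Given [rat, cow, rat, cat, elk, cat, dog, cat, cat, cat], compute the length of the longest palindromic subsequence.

5

One longest palindromic subsequence is cat cat cat cat cat (positions 4,6,8,9,10); it reads the same forward and backward, and the interval DP gives dp[1][10] = 5.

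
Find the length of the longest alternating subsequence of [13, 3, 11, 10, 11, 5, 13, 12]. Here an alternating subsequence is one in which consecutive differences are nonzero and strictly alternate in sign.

Track the best alternating length ending on an up-step vs a down-step at each position: up/down = 1/1, 1/2, 3/2, 3/4, 5/2, 3/6, 7/1, 7/8.
The maximum over both is 8; one such subsequence is 13, 3, 11, 10, 11, 5, 13, 12.

8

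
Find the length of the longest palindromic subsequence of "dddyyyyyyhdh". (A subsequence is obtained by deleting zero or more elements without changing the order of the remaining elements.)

Using dp[i][j] = 2 + dp[i+1][j−1] if the ends match, else max(dp[i+1][j], dp[i][j−1]):
dp[1][12] = 8. A witness is dyyyyyyd at positions 3,4,5,6,7,8,9,11.

8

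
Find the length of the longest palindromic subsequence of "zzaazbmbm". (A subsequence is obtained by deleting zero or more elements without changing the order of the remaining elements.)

4

One longest palindromic subsequence is zaaz (positions 2,3,4,5); it reads the same forward and backward, and the interval DP gives dp[1][9] = 4.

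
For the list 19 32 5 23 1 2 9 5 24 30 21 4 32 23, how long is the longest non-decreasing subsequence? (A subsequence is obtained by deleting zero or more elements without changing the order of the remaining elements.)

6

Scanning left to right, the best length ending at each element is: 19→1, 32→2, 5→1, 23→2, 1→1, 2→2, 9→3, 5→3, 24→4, 30→5, 21→4, 4→3, 32→6, 23→5.
So the longest non-decreasing subsequence has length 6, e.g. 1, 2, 9, 24, 30, 32.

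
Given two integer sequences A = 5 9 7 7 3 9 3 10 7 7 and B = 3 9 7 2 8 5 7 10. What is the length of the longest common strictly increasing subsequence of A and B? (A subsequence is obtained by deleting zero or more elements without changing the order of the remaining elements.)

A longest common strictly increasing subsequence is 3, 9, 10 (length 3); it appears in order in both A and B, and no longer such subsequence exists.

3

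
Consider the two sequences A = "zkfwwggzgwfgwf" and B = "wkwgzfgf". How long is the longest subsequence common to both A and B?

7

A longest common subsequence is kwgzfgf (length 7); the LCS DP confirms no longer common subsequence exists.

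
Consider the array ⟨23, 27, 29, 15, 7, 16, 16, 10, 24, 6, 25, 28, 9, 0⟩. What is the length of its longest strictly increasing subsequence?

Let dp[i] be the longest increasing subsequence ending at position i. Then dp = [1, 2, 3, 1, 1, 2, 2, 2, 3, 1, 4, 5, 2, 1].
The maximum is 5; one witness is 15, 16, 24, 25, 28 at positions 4,6,9,11,12.

5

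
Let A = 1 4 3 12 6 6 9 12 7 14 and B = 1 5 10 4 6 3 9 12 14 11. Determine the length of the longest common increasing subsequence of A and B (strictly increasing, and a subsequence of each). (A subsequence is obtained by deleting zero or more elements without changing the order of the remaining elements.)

A longest common strictly increasing subsequence is 1, 4, 6, 9, 12, 14 (length 6); it appears in order in both A and B, and no longer such subsequence exists.

6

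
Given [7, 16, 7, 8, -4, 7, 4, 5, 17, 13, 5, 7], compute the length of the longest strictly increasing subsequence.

4

Scanning left to right, the best length ending at each element is: 7→1, 16→2, 7→1, 8→2, -4→1, 7→2, 4→2, 5→3, 17→4, 13→4, 5→3, 7→4.
So the longest increasing subsequence has length 4, e.g. -4, 4, 5, 17.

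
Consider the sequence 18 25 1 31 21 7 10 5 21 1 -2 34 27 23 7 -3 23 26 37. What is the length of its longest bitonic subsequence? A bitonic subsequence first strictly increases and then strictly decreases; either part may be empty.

9

Let inc[i] be the LIS ending at i and dec[i] the longest strictly decreasing subsequence starting at i. inc = [1, 2, 1, 3, 2, 2, 3, 2, 4, 1, 1, 5, 5, 5, 3, 1, 5, 6, 7], dec = [6, 7, 3, 7, 6, 5, 5, 4, 4, 3, 2, 5, 4, 3, 2, 1, 1, 1, 1].
max_i inc[i]+dec[i]−1 = 9, with one witness 18, 25, 31, 21, 10, 5, 1, -2, -3.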